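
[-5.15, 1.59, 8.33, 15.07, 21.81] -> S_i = -5.15 + 6.74*i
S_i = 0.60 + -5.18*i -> [0.6, -4.58, -9.76, -14.94, -20.12]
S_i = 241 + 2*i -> [241, 243, 245, 247, 249]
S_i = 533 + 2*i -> [533, 535, 537, 539, 541]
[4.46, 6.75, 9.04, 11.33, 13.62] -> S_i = 4.46 + 2.29*i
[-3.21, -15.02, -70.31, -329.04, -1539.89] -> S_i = -3.21*4.68^i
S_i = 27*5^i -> [27, 135, 675, 3375, 16875]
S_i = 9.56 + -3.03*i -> [9.56, 6.53, 3.5, 0.47, -2.56]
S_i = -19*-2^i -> [-19, 38, -76, 152, -304]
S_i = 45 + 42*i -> [45, 87, 129, 171, 213]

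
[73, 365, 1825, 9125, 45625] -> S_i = 73*5^i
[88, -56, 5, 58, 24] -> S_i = Random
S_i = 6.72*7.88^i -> [6.72, 52.95, 417.27, 3288.12, 25910.4]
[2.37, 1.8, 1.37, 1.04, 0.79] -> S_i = 2.37*0.76^i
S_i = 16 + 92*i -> [16, 108, 200, 292, 384]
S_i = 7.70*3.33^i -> [7.7, 25.64, 85.38, 284.33, 946.82]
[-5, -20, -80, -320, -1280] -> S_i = -5*4^i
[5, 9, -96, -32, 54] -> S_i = Random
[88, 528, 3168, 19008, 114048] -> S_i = 88*6^i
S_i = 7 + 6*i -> [7, 13, 19, 25, 31]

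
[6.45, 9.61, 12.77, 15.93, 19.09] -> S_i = 6.45 + 3.16*i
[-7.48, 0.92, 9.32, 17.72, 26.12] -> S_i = -7.48 + 8.40*i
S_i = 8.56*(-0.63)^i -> [8.56, -5.39, 3.4, -2.14, 1.35]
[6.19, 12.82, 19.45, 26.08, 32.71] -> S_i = 6.19 + 6.63*i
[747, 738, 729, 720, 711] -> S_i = 747 + -9*i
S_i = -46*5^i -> [-46, -230, -1150, -5750, -28750]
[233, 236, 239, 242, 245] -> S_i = 233 + 3*i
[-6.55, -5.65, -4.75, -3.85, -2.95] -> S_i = -6.55 + 0.90*i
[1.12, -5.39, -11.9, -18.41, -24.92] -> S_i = 1.12 + -6.51*i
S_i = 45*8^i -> [45, 360, 2880, 23040, 184320]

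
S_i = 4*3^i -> [4, 12, 36, 108, 324]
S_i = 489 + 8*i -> [489, 497, 505, 513, 521]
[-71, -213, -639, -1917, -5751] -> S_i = -71*3^i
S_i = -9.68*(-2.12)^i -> [-9.68, 20.52, -43.51, 92.23, -195.53]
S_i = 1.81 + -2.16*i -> [1.81, -0.35, -2.51, -4.67, -6.83]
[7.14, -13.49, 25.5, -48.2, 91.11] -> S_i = 7.14*(-1.89)^i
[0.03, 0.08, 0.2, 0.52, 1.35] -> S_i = 0.03*2.59^i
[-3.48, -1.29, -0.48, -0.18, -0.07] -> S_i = -3.48*0.37^i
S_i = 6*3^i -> [6, 18, 54, 162, 486]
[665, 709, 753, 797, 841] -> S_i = 665 + 44*i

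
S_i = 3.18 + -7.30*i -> [3.18, -4.12, -11.42, -18.72, -26.02]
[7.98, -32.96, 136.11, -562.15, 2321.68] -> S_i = 7.98*(-4.13)^i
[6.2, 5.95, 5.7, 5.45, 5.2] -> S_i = 6.20 + -0.25*i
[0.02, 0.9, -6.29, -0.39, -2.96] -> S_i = Random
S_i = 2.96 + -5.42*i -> [2.96, -2.46, -7.88, -13.3, -18.72]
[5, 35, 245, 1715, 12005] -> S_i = 5*7^i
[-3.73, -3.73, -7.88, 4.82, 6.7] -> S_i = Random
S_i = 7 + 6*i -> [7, 13, 19, 25, 31]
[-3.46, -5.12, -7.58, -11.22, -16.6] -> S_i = -3.46*1.48^i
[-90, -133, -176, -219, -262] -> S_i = -90 + -43*i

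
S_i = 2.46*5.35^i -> [2.46, 13.16, 70.41, 376.7, 2015.35]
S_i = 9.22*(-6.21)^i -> [9.22, -57.26, 355.56, -2208.03, 13711.89]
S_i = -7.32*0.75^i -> [-7.32, -5.49, -4.12, -3.09, -2.32]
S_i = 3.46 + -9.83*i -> [3.46, -6.37, -16.2, -26.03, -35.86]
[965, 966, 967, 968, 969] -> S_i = 965 + 1*i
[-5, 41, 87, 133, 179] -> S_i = -5 + 46*i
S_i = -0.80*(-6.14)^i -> [-0.8, 4.91, -30.16, 185.18, -1137.01]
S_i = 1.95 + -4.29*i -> [1.95, -2.34, -6.63, -10.92, -15.21]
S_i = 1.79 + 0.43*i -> [1.79, 2.22, 2.65, 3.08, 3.51]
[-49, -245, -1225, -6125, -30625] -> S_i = -49*5^i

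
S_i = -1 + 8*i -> [-1, 7, 15, 23, 31]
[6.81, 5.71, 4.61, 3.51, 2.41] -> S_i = 6.81 + -1.10*i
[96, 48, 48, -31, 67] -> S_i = Random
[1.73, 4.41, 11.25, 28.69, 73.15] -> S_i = 1.73*2.55^i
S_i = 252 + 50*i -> [252, 302, 352, 402, 452]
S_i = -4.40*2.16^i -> [-4.4, -9.5, -20.53, -44.34, -95.78]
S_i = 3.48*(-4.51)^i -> [3.48, -15.69, 70.78, -319.23, 1439.74]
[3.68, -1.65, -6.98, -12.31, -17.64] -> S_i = 3.68 + -5.33*i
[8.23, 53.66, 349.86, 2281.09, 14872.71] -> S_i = 8.23*6.52^i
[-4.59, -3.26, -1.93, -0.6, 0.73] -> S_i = -4.59 + 1.33*i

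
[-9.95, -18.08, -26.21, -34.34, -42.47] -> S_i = -9.95 + -8.13*i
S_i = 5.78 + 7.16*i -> [5.78, 12.94, 20.1, 27.26, 34.42]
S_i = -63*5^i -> [-63, -315, -1575, -7875, -39375]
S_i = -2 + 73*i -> [-2, 71, 144, 217, 290]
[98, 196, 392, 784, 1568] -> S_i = 98*2^i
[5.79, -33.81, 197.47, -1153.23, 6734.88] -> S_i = 5.79*(-5.84)^i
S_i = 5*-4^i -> [5, -20, 80, -320, 1280]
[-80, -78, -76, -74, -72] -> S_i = -80 + 2*i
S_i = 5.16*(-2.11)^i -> [5.16, -10.89, 22.97, -48.47, 102.28]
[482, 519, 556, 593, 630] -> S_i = 482 + 37*i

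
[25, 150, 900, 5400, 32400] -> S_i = 25*6^i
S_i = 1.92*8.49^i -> [1.92, 16.3, 138.39, 1174.96, 9975.44]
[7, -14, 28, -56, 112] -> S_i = 7*-2^i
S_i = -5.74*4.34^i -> [-5.74, -24.91, -108.12, -469.22, -2036.44]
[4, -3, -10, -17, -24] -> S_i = 4 + -7*i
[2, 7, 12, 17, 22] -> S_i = 2 + 5*i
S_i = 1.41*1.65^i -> [1.41, 2.33, 3.84, 6.33, 10.45]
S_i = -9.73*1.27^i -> [-9.73, -12.36, -15.69, -19.93, -25.31]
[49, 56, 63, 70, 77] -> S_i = 49 + 7*i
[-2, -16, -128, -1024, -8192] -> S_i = -2*8^i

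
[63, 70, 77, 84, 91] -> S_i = 63 + 7*i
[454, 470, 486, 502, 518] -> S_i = 454 + 16*i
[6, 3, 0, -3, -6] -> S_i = 6 + -3*i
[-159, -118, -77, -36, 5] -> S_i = -159 + 41*i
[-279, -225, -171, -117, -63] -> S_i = -279 + 54*i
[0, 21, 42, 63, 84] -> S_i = 0 + 21*i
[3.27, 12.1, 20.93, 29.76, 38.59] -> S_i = 3.27 + 8.83*i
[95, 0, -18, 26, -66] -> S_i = Random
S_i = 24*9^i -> [24, 216, 1944, 17496, 157464]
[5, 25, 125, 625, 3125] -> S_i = 5*5^i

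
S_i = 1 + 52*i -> [1, 53, 105, 157, 209]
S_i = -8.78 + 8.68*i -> [-8.78, -0.1, 8.58, 17.26, 25.94]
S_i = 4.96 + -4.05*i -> [4.96, 0.91, -3.14, -7.19, -11.24]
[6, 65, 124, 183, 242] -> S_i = 6 + 59*i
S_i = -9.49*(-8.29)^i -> [-9.49, 78.67, -652.19, 5406.67, -44821.29]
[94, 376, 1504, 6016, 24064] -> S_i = 94*4^i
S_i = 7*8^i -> [7, 56, 448, 3584, 28672]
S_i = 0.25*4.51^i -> [0.25, 1.13, 5.09, 22.93, 103.43]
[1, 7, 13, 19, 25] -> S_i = 1 + 6*i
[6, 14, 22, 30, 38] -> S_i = 6 + 8*i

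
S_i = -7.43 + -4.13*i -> [-7.43, -11.56, -15.69, -19.82, -23.95]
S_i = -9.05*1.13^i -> [-9.05, -10.23, -11.56, -13.06, -14.76]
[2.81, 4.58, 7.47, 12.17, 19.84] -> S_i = 2.81*1.63^i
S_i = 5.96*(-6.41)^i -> [5.96, -38.2, 244.89, -1569.71, 10061.86]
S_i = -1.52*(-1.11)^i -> [-1.52, 1.69, -1.87, 2.08, -2.31]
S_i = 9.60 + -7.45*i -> [9.6, 2.15, -5.3, -12.75, -20.2]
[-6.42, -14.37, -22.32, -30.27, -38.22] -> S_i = -6.42 + -7.95*i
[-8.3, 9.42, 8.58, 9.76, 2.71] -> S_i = Random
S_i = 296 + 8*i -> [296, 304, 312, 320, 328]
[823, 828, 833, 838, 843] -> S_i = 823 + 5*i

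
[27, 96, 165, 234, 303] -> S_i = 27 + 69*i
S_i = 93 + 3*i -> [93, 96, 99, 102, 105]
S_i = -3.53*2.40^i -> [-3.53, -8.47, -20.33, -48.8, -117.12]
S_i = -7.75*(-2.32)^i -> [-7.75, 17.98, -41.71, 96.78, -224.52]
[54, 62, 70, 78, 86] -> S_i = 54 + 8*i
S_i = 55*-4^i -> [55, -220, 880, -3520, 14080]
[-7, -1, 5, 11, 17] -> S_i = -7 + 6*i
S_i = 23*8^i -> [23, 184, 1472, 11776, 94208]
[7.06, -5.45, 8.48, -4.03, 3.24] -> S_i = Random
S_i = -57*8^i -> [-57, -456, -3648, -29184, -233472]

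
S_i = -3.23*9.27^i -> [-3.23, -29.94, -277.56, -2573.01, -23851.82]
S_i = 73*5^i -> [73, 365, 1825, 9125, 45625]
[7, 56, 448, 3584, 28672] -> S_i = 7*8^i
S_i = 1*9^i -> [1, 9, 81, 729, 6561]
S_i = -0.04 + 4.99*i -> [-0.04, 4.95, 9.94, 14.93, 19.92]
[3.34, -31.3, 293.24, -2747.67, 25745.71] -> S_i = 3.34*(-9.37)^i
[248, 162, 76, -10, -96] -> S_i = 248 + -86*i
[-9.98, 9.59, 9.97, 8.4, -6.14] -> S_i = Random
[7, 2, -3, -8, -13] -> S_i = 7 + -5*i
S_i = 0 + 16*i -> [0, 16, 32, 48, 64]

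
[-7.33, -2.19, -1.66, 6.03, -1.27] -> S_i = Random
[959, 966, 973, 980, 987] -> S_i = 959 + 7*i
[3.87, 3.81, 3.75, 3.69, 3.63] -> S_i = 3.87 + -0.06*i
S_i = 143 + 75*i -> [143, 218, 293, 368, 443]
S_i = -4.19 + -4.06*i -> [-4.19, -8.25, -12.31, -16.37, -20.43]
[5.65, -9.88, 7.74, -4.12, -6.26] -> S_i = Random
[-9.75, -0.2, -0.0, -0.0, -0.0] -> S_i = -9.75*0.02^i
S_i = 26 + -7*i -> [26, 19, 12, 5, -2]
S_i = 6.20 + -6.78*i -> [6.2, -0.58, -7.36, -14.14, -20.92]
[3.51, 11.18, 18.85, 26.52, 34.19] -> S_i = 3.51 + 7.67*i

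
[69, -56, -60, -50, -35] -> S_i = Random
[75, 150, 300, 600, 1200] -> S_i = 75*2^i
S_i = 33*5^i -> [33, 165, 825, 4125, 20625]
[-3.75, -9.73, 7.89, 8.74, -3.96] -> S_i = Random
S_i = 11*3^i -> [11, 33, 99, 297, 891]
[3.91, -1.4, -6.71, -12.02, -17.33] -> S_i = 3.91 + -5.31*i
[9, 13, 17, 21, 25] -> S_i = 9 + 4*i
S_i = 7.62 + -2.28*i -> [7.62, 5.34, 3.06, 0.78, -1.5]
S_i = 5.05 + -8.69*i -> [5.05, -3.64, -12.33, -21.02, -29.71]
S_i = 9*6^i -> [9, 54, 324, 1944, 11664]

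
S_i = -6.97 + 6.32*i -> [-6.97, -0.65, 5.67, 11.99, 18.31]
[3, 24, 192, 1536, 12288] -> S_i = 3*8^i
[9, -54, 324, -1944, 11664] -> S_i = 9*-6^i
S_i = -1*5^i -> [-1, -5, -25, -125, -625]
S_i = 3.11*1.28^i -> [3.11, 3.98, 5.1, 6.52, 8.35]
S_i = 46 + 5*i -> [46, 51, 56, 61, 66]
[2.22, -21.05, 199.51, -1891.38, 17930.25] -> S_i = 2.22*(-9.48)^i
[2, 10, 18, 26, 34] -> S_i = 2 + 8*i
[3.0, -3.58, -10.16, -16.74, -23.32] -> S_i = 3.00 + -6.58*i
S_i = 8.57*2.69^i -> [8.57, 23.05, 62.01, 166.82, 448.73]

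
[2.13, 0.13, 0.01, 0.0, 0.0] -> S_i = 2.13*0.06^i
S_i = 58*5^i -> [58, 290, 1450, 7250, 36250]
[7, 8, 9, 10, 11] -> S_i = 7 + 1*i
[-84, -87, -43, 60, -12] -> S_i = Random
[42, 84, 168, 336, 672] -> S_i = 42*2^i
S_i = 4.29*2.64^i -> [4.29, 11.33, 29.9, 78.93, 208.39]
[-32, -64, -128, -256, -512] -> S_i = -32*2^i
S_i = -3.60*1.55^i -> [-3.6, -5.58, -8.65, -13.41, -20.78]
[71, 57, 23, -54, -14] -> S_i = Random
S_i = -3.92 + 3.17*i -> [-3.92, -0.75, 2.42, 5.59, 8.76]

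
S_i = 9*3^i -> [9, 27, 81, 243, 729]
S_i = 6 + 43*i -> [6, 49, 92, 135, 178]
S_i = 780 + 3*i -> [780, 783, 786, 789, 792]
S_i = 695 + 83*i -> [695, 778, 861, 944, 1027]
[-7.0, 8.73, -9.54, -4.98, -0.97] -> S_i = Random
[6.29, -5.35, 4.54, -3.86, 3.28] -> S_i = 6.29*(-0.85)^i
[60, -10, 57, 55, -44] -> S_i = Random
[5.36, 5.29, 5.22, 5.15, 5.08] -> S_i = 5.36 + -0.07*i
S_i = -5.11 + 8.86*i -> [-5.11, 3.75, 12.61, 21.47, 30.33]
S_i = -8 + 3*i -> [-8, -5, -2, 1, 4]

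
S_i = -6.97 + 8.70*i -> [-6.97, 1.73, 10.43, 19.13, 27.83]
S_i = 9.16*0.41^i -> [9.16, 3.76, 1.54, 0.63, 0.26]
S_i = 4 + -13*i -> [4, -9, -22, -35, -48]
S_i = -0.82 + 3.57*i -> [-0.82, 2.75, 6.32, 9.89, 13.46]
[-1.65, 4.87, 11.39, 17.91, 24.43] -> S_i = -1.65 + 6.52*i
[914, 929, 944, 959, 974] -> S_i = 914 + 15*i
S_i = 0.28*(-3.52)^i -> [0.28, -0.99, 3.47, -12.21, 42.99]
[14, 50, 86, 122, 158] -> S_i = 14 + 36*i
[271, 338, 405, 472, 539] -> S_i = 271 + 67*i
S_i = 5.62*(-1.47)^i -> [5.62, -8.26, 12.14, -17.85, 26.24]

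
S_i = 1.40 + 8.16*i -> [1.4, 9.56, 17.72, 25.88, 34.04]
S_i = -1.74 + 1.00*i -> [-1.74, -0.74, 0.26, 1.26, 2.26]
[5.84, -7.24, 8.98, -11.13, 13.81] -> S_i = 5.84*(-1.24)^i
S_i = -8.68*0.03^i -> [-8.68, -0.26, -0.01, -0.0, -0.0]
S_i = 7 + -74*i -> [7, -67, -141, -215, -289]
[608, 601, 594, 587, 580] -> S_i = 608 + -7*i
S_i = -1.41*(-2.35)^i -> [-1.41, 3.31, -7.79, 18.3, -43.0]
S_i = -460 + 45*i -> [-460, -415, -370, -325, -280]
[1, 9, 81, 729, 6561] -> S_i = 1*9^i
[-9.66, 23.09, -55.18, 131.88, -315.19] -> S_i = -9.66*(-2.39)^i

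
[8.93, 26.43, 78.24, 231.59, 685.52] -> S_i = 8.93*2.96^i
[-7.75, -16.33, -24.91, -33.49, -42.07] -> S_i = -7.75 + -8.58*i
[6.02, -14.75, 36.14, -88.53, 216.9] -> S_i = 6.02*(-2.45)^i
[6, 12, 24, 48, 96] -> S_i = 6*2^i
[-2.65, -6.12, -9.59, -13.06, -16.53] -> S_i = -2.65 + -3.47*i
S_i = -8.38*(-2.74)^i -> [-8.38, 22.96, -62.91, 172.38, -472.33]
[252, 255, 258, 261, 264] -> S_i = 252 + 3*i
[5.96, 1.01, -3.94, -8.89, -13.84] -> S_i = 5.96 + -4.95*i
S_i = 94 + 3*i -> [94, 97, 100, 103, 106]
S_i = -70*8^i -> [-70, -560, -4480, -35840, -286720]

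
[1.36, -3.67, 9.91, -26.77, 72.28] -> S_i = 1.36*(-2.70)^i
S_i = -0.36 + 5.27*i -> [-0.36, 4.91, 10.18, 15.45, 20.72]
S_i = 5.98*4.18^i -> [5.98, 25.0, 104.48, 436.75, 1825.6]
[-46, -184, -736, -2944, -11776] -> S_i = -46*4^i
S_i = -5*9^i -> [-5, -45, -405, -3645, -32805]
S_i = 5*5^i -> [5, 25, 125, 625, 3125]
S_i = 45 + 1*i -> [45, 46, 47, 48, 49]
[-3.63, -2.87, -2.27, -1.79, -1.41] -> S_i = -3.63*0.79^i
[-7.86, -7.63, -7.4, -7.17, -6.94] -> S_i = -7.86 + 0.23*i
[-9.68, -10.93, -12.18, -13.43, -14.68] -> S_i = -9.68 + -1.25*i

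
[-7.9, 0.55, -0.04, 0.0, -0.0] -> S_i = -7.90*(-0.07)^i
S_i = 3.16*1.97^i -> [3.16, 6.23, 12.26, 24.16, 47.59]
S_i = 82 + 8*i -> [82, 90, 98, 106, 114]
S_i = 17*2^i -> [17, 34, 68, 136, 272]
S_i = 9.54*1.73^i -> [9.54, 16.5, 28.55, 49.4, 85.45]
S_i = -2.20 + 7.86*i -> [-2.2, 5.66, 13.52, 21.38, 29.24]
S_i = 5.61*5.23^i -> [5.61, 29.34, 153.45, 802.54, 4197.3]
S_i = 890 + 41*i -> [890, 931, 972, 1013, 1054]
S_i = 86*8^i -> [86, 688, 5504, 44032, 352256]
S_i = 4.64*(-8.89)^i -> [4.64, -41.25, 366.71, -3260.04, 28981.78]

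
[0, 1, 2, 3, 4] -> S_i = 0 + 1*i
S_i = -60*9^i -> [-60, -540, -4860, -43740, -393660]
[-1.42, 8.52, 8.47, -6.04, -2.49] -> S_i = Random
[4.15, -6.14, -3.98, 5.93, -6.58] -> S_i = Random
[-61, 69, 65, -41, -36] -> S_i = Random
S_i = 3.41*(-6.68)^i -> [3.41, -22.78, 152.16, -1016.44, 6789.85]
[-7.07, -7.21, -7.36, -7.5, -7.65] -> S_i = -7.07*1.02^i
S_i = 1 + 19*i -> [1, 20, 39, 58, 77]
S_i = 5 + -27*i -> [5, -22, -49, -76, -103]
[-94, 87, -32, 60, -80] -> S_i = Random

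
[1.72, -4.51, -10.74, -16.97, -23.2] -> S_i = 1.72 + -6.23*i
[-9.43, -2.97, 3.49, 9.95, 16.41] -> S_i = -9.43 + 6.46*i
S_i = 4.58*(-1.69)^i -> [4.58, -7.74, 13.08, -22.11, 37.36]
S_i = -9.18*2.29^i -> [-9.18, -21.02, -48.14, -110.24, -252.46]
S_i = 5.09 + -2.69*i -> [5.09, 2.4, -0.29, -2.98, -5.67]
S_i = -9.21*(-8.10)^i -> [-9.21, 74.6, -604.27, 4894.57, -39646.03]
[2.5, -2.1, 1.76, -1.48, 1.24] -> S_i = 2.50*(-0.84)^i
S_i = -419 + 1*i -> [-419, -418, -417, -416, -415]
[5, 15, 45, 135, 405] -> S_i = 5*3^i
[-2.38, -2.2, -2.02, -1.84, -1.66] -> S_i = -2.38 + 0.18*i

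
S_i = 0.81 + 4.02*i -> [0.81, 4.83, 8.85, 12.87, 16.89]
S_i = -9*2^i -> [-9, -18, -36, -72, -144]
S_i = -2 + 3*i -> [-2, 1, 4, 7, 10]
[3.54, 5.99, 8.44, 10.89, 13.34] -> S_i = 3.54 + 2.45*i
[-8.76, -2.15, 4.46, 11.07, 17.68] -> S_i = -8.76 + 6.61*i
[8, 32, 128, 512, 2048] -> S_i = 8*4^i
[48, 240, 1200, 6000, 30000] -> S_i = 48*5^i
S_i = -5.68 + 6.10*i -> [-5.68, 0.42, 6.52, 12.62, 18.72]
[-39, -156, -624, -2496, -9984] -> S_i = -39*4^i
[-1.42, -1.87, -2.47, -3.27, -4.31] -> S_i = -1.42*1.32^i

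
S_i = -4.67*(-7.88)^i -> [-4.67, 36.8, -289.98, 2285.05, -18006.19]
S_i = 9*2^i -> [9, 18, 36, 72, 144]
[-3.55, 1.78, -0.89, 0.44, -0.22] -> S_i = -3.55*(-0.50)^i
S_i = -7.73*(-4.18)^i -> [-7.73, 32.31, -135.06, 564.56, -2359.85]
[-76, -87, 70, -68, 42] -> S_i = Random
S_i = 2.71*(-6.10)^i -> [2.71, -16.53, 100.84, -615.12, 3752.22]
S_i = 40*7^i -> [40, 280, 1960, 13720, 96040]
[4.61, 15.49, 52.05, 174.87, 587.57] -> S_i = 4.61*3.36^i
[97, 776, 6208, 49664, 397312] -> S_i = 97*8^i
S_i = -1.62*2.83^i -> [-1.62, -4.58, -12.97, -36.72, -103.91]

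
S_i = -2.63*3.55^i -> [-2.63, -9.34, -33.14, -117.66, -417.7]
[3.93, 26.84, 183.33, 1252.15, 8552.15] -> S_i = 3.93*6.83^i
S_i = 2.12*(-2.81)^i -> [2.12, -5.96, 16.74, -47.04, 132.18]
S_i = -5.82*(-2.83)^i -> [-5.82, 16.47, -46.61, 131.91, -373.31]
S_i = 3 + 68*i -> [3, 71, 139, 207, 275]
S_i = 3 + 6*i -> [3, 9, 15, 21, 27]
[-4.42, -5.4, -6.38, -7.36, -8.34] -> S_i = -4.42 + -0.98*i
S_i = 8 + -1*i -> [8, 7, 6, 5, 4]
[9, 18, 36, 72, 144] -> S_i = 9*2^i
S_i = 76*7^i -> [76, 532, 3724, 26068, 182476]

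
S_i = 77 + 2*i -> [77, 79, 81, 83, 85]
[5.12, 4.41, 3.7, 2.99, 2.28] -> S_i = 5.12 + -0.71*i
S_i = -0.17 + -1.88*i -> [-0.17, -2.05, -3.93, -5.81, -7.69]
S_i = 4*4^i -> [4, 16, 64, 256, 1024]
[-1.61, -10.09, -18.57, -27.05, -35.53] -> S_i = -1.61 + -8.48*i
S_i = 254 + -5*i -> [254, 249, 244, 239, 234]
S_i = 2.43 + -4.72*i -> [2.43, -2.29, -7.01, -11.73, -16.45]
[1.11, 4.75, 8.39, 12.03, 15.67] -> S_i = 1.11 + 3.64*i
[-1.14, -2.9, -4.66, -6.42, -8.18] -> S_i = -1.14 + -1.76*i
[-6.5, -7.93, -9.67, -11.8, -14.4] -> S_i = -6.50*1.22^i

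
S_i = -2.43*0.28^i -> [-2.43, -0.68, -0.19, -0.05, -0.01]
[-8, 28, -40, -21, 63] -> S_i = Random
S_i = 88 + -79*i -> [88, 9, -70, -149, -228]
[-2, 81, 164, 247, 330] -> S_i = -2 + 83*i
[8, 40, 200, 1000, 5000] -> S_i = 8*5^i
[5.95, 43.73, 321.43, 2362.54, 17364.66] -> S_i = 5.95*7.35^i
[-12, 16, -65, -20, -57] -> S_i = Random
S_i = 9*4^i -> [9, 36, 144, 576, 2304]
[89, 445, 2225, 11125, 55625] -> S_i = 89*5^i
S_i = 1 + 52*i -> [1, 53, 105, 157, 209]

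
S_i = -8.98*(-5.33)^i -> [-8.98, 47.86, -255.11, 1359.75, -7247.45]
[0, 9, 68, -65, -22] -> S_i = Random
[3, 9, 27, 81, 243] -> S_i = 3*3^i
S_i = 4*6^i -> [4, 24, 144, 864, 5184]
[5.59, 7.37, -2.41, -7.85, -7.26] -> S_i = Random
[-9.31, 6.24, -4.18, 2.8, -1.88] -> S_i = -9.31*(-0.67)^i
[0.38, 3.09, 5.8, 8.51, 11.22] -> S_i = 0.38 + 2.71*i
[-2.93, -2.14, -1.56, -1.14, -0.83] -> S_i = -2.93*0.73^i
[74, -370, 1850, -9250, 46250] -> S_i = 74*-5^i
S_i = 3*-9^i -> [3, -27, 243, -2187, 19683]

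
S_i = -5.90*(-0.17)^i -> [-5.9, 1.0, -0.17, 0.03, -0.0]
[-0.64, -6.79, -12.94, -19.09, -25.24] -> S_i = -0.64 + -6.15*i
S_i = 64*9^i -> [64, 576, 5184, 46656, 419904]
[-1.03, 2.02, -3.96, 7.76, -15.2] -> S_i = -1.03*(-1.96)^i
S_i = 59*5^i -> [59, 295, 1475, 7375, 36875]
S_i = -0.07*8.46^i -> [-0.07, -0.59, -5.01, -42.38, -358.57]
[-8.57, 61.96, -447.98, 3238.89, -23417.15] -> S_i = -8.57*(-7.23)^i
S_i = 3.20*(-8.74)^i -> [3.2, -27.97, 244.44, -2136.41, 18672.21]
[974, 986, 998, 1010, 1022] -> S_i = 974 + 12*i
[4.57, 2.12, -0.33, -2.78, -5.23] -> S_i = 4.57 + -2.45*i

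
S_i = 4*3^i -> [4, 12, 36, 108, 324]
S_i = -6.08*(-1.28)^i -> [-6.08, 7.78, -9.96, 12.75, -16.32]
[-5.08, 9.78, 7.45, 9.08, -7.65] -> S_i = Random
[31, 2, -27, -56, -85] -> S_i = 31 + -29*i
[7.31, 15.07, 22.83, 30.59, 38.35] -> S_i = 7.31 + 7.76*i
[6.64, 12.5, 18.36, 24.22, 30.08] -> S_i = 6.64 + 5.86*i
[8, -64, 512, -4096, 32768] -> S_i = 8*-8^i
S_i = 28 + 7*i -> [28, 35, 42, 49, 56]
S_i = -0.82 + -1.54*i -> [-0.82, -2.36, -3.9, -5.44, -6.98]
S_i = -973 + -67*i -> [-973, -1040, -1107, -1174, -1241]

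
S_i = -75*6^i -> [-75, -450, -2700, -16200, -97200]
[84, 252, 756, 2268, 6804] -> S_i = 84*3^i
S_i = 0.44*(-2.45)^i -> [0.44, -1.08, 2.64, -6.47, 15.85]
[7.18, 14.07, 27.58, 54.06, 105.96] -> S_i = 7.18*1.96^i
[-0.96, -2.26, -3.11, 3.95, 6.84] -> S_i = Random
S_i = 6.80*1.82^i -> [6.8, 12.38, 22.52, 40.99, 74.61]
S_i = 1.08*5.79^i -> [1.08, 6.25, 36.21, 209.63, 1213.77]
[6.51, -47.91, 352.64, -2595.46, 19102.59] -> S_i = 6.51*(-7.36)^i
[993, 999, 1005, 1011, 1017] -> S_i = 993 + 6*i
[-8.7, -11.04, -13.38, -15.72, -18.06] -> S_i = -8.70 + -2.34*i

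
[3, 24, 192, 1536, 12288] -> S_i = 3*8^i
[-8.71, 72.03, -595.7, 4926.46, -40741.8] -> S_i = -8.71*(-8.27)^i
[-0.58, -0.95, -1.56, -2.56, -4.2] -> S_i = -0.58*1.64^i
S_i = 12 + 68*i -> [12, 80, 148, 216, 284]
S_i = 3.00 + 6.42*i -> [3.0, 9.42, 15.84, 22.26, 28.68]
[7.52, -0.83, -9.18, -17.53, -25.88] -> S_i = 7.52 + -8.35*i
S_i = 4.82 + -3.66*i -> [4.82, 1.16, -2.5, -6.16, -9.82]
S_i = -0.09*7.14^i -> [-0.09, -0.64, -4.59, -32.76, -233.9]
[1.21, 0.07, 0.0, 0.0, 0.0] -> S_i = 1.21*0.06^i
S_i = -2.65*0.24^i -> [-2.65, -0.64, -0.15, -0.04, -0.01]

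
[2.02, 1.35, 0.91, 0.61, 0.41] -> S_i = 2.02*0.67^i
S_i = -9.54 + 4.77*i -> [-9.54, -4.77, 0.0, 4.77, 9.54]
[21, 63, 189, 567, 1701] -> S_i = 21*3^i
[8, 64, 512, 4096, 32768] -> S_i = 8*8^i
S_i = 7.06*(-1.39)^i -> [7.06, -9.81, 13.64, -18.96, 26.36]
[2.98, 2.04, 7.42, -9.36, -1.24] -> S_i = Random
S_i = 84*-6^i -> [84, -504, 3024, -18144, 108864]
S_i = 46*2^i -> [46, 92, 184, 368, 736]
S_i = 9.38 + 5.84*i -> [9.38, 15.22, 21.06, 26.9, 32.74]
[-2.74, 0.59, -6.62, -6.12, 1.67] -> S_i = Random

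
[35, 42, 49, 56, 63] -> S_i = 35 + 7*i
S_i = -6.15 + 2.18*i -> [-6.15, -3.97, -1.79, 0.39, 2.57]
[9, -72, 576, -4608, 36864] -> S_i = 9*-8^i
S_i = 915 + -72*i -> [915, 843, 771, 699, 627]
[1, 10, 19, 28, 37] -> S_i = 1 + 9*i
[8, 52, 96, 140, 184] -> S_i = 8 + 44*i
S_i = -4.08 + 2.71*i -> [-4.08, -1.37, 1.34, 4.05, 6.76]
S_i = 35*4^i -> [35, 140, 560, 2240, 8960]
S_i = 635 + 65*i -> [635, 700, 765, 830, 895]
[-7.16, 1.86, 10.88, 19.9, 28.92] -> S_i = -7.16 + 9.02*i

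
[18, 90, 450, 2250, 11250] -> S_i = 18*5^i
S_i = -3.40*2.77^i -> [-3.4, -9.42, -26.09, -72.26, -200.17]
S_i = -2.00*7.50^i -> [-2.0, -15.0, -112.5, -843.75, -6328.12]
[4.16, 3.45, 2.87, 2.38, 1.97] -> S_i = 4.16*0.83^i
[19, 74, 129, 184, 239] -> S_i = 19 + 55*i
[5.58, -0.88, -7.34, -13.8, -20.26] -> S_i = 5.58 + -6.46*i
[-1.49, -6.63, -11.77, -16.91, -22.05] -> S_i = -1.49 + -5.14*i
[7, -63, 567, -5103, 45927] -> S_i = 7*-9^i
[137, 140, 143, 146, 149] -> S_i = 137 + 3*i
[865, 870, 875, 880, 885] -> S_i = 865 + 5*i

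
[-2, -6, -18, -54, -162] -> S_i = -2*3^i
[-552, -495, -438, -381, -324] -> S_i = -552 + 57*i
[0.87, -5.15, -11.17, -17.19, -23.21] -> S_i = 0.87 + -6.02*i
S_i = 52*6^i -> [52, 312, 1872, 11232, 67392]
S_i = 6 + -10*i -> [6, -4, -14, -24, -34]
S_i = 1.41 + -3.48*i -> [1.41, -2.07, -5.55, -9.03, -12.51]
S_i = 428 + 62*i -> [428, 490, 552, 614, 676]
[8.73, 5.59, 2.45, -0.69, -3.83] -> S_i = 8.73 + -3.14*i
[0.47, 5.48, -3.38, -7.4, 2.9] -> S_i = Random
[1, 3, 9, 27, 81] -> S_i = 1*3^i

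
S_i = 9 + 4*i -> [9, 13, 17, 21, 25]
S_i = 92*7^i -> [92, 644, 4508, 31556, 220892]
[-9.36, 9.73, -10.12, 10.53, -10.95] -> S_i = -9.36*(-1.04)^i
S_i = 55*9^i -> [55, 495, 4455, 40095, 360855]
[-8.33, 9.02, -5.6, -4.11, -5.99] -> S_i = Random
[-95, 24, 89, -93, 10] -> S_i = Random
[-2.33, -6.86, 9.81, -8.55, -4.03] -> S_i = Random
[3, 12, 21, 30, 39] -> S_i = 3 + 9*i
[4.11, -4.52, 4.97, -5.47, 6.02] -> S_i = 4.11*(-1.10)^i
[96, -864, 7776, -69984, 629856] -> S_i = 96*-9^i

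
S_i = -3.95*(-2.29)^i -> [-3.95, 9.05, -20.71, 47.44, -108.63]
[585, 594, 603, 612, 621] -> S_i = 585 + 9*i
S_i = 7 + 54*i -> [7, 61, 115, 169, 223]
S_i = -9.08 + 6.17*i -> [-9.08, -2.91, 3.26, 9.43, 15.6]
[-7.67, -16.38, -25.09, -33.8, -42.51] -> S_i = -7.67 + -8.71*i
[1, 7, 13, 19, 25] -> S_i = 1 + 6*i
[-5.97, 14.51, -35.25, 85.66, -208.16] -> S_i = -5.97*(-2.43)^i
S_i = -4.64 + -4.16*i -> [-4.64, -8.8, -12.96, -17.12, -21.28]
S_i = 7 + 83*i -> [7, 90, 173, 256, 339]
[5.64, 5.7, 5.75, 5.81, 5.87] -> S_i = 5.64*1.01^i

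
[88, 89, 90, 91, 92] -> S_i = 88 + 1*i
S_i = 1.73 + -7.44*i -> [1.73, -5.71, -13.15, -20.59, -28.03]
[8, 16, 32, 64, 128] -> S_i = 8*2^i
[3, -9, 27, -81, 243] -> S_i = 3*-3^i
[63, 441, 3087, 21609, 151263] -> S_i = 63*7^i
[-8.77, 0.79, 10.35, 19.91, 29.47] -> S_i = -8.77 + 9.56*i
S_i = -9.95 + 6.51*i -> [-9.95, -3.44, 3.07, 9.58, 16.09]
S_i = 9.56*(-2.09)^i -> [9.56, -19.98, 41.76, -87.28, 182.41]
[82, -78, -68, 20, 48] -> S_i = Random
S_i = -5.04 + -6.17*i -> [-5.04, -11.21, -17.38, -23.55, -29.72]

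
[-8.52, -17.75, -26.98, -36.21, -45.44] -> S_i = -8.52 + -9.23*i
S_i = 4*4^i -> [4, 16, 64, 256, 1024]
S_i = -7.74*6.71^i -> [-7.74, -51.94, -348.49, -2338.34, -15690.29]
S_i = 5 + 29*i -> [5, 34, 63, 92, 121]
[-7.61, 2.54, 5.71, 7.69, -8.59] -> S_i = Random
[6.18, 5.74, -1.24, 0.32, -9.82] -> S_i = Random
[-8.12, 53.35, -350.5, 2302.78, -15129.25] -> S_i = -8.12*(-6.57)^i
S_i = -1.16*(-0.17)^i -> [-1.16, 0.2, -0.03, 0.01, -0.0]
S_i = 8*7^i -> [8, 56, 392, 2744, 19208]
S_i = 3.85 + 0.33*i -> [3.85, 4.18, 4.51, 4.84, 5.17]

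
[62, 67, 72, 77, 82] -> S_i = 62 + 5*i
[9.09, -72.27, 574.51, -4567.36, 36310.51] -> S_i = 9.09*(-7.95)^i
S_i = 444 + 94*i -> [444, 538, 632, 726, 820]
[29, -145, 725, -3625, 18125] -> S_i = 29*-5^i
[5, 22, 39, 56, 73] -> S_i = 5 + 17*i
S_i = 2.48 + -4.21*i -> [2.48, -1.73, -5.94, -10.15, -14.36]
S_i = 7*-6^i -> [7, -42, 252, -1512, 9072]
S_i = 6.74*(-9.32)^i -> [6.74, -62.82, 585.45, -5456.42, 50853.82]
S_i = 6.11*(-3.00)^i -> [6.11, -18.33, 54.99, -164.97, 494.91]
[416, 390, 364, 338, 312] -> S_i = 416 + -26*i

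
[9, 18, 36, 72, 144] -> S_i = 9*2^i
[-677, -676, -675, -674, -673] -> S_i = -677 + 1*i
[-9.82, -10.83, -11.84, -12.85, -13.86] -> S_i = -9.82 + -1.01*i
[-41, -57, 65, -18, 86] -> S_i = Random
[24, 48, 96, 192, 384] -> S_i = 24*2^i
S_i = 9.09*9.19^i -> [9.09, 83.54, 767.71, 7055.22, 64837.45]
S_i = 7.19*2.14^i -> [7.19, 15.39, 32.93, 70.46, 150.79]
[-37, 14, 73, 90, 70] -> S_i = Random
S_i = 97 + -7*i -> [97, 90, 83, 76, 69]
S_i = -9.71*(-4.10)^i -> [-9.71, 39.81, -163.23, 669.22, -2743.81]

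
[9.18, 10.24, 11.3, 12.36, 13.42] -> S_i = 9.18 + 1.06*i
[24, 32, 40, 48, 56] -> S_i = 24 + 8*i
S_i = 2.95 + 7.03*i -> [2.95, 9.98, 17.01, 24.04, 31.07]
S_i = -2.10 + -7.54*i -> [-2.1, -9.64, -17.18, -24.72, -32.26]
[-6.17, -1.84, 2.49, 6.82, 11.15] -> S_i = -6.17 + 4.33*i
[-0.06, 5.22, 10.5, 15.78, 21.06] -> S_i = -0.06 + 5.28*i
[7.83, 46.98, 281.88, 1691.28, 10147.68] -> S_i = 7.83*6.00^i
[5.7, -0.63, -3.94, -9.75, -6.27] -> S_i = Random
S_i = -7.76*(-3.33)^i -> [-7.76, 25.84, -86.05, 286.55, -954.2]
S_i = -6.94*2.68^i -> [-6.94, -18.6, -49.85, -133.59, -358.01]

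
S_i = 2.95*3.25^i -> [2.95, 9.59, 31.16, 101.27, 329.12]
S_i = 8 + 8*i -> [8, 16, 24, 32, 40]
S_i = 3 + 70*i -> [3, 73, 143, 213, 283]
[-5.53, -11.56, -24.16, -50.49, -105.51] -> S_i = -5.53*2.09^i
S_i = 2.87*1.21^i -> [2.87, 3.47, 4.2, 5.08, 6.15]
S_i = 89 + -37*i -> [89, 52, 15, -22, -59]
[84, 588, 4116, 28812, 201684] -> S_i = 84*7^i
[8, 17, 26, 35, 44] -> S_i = 8 + 9*i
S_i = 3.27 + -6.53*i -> [3.27, -3.26, -9.79, -16.32, -22.85]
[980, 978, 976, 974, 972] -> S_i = 980 + -2*i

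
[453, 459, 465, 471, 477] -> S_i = 453 + 6*i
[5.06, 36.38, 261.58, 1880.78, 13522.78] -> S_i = 5.06*7.19^i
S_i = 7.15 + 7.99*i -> [7.15, 15.14, 23.13, 31.12, 39.11]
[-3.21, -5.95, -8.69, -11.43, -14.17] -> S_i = -3.21 + -2.74*i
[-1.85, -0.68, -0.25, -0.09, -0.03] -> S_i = -1.85*0.37^i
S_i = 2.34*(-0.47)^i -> [2.34, -1.1, 0.52, -0.24, 0.11]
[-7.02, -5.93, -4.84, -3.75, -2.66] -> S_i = -7.02 + 1.09*i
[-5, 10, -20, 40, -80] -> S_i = -5*-2^i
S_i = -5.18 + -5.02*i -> [-5.18, -10.2, -15.22, -20.24, -25.26]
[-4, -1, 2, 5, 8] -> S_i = -4 + 3*i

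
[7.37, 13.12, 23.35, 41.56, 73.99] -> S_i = 7.37*1.78^i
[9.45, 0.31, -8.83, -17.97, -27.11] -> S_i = 9.45 + -9.14*i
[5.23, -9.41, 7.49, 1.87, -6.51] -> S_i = Random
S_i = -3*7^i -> [-3, -21, -147, -1029, -7203]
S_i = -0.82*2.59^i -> [-0.82, -2.12, -5.5, -14.25, -36.9]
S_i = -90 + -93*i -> [-90, -183, -276, -369, -462]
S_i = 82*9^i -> [82, 738, 6642, 59778, 538002]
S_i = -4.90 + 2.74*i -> [-4.9, -2.16, 0.58, 3.32, 6.06]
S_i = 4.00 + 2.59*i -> [4.0, 6.59, 9.18, 11.77, 14.36]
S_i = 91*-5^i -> [91, -455, 2275, -11375, 56875]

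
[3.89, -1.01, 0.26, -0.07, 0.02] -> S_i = 3.89*(-0.26)^i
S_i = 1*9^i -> [1, 9, 81, 729, 6561]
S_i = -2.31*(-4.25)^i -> [-2.31, 9.82, -41.72, 177.33, -753.65]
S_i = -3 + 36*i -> [-3, 33, 69, 105, 141]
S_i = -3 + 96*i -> [-3, 93, 189, 285, 381]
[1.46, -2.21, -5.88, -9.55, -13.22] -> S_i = 1.46 + -3.67*i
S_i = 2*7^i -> [2, 14, 98, 686, 4802]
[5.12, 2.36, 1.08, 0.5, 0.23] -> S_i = 5.12*0.46^i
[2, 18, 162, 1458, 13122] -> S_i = 2*9^i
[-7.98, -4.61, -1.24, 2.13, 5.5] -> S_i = -7.98 + 3.37*i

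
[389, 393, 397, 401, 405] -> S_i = 389 + 4*i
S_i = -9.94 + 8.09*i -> [-9.94, -1.85, 6.24, 14.33, 22.42]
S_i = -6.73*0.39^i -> [-6.73, -2.62, -1.02, -0.4, -0.16]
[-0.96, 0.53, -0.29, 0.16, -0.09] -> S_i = -0.96*(-0.55)^i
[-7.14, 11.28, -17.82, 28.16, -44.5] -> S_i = -7.14*(-1.58)^i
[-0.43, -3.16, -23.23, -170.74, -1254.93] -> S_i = -0.43*7.35^i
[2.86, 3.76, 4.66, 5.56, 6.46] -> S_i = 2.86 + 0.90*i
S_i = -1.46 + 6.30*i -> [-1.46, 4.84, 11.14, 17.44, 23.74]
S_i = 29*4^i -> [29, 116, 464, 1856, 7424]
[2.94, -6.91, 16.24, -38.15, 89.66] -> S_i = 2.94*(-2.35)^i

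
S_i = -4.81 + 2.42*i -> [-4.81, -2.39, 0.03, 2.45, 4.87]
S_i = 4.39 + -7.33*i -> [4.39, -2.94, -10.27, -17.6, -24.93]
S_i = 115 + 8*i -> [115, 123, 131, 139, 147]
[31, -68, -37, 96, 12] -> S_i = Random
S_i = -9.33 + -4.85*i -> [-9.33, -14.18, -19.03, -23.88, -28.73]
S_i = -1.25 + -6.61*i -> [-1.25, -7.86, -14.47, -21.08, -27.69]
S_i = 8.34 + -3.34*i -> [8.34, 5.0, 1.66, -1.68, -5.02]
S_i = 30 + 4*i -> [30, 34, 38, 42, 46]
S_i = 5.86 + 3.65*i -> [5.86, 9.51, 13.16, 16.81, 20.46]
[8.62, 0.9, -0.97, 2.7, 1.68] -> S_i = Random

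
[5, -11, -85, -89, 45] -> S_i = Random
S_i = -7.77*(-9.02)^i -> [-7.77, 70.09, -632.17, 5702.18, -51433.63]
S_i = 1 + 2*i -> [1, 3, 5, 7, 9]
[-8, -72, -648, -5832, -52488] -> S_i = -8*9^i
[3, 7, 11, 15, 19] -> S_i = 3 + 4*i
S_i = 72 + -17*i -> [72, 55, 38, 21, 4]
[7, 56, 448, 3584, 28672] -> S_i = 7*8^i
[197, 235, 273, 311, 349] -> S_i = 197 + 38*i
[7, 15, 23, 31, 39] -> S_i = 7 + 8*i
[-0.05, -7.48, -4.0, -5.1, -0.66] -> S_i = Random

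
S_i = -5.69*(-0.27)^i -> [-5.69, 1.54, -0.41, 0.11, -0.03]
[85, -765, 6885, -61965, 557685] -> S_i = 85*-9^i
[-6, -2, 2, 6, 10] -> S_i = -6 + 4*i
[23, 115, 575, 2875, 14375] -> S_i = 23*5^i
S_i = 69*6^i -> [69, 414, 2484, 14904, 89424]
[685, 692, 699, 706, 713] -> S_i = 685 + 7*i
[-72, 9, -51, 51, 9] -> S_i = Random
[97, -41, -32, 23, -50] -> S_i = Random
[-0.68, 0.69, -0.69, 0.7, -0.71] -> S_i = -0.68*(-1.01)^i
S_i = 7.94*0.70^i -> [7.94, 5.56, 3.89, 2.72, 1.91]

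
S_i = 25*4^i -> [25, 100, 400, 1600, 6400]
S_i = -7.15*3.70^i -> [-7.15, -26.46, -97.88, -362.17, -1340.03]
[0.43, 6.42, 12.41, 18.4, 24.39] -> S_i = 0.43 + 5.99*i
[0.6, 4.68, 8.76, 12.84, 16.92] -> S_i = 0.60 + 4.08*i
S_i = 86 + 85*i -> [86, 171, 256, 341, 426]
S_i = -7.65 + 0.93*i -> [-7.65, -6.72, -5.79, -4.86, -3.93]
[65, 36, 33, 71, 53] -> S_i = Random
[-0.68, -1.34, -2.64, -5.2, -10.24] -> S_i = -0.68*1.97^i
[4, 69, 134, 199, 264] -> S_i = 4 + 65*i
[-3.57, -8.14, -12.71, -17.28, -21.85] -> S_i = -3.57 + -4.57*i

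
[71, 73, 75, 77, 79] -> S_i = 71 + 2*i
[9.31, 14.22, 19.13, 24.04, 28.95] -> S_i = 9.31 + 4.91*i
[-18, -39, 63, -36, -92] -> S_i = Random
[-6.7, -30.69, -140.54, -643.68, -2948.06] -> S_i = -6.70*4.58^i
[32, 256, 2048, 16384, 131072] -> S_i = 32*8^i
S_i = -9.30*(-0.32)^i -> [-9.3, 2.98, -0.95, 0.3, -0.1]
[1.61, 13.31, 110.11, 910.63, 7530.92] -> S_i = 1.61*8.27^i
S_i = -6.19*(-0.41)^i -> [-6.19, 2.54, -1.04, 0.43, -0.17]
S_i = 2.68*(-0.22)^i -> [2.68, -0.59, 0.13, -0.03, 0.01]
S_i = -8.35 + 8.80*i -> [-8.35, 0.45, 9.25, 18.05, 26.85]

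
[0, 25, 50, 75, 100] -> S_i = 0 + 25*i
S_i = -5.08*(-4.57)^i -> [-5.08, 23.22, -106.1, 484.86, -2215.79]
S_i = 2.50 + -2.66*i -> [2.5, -0.16, -2.82, -5.48, -8.14]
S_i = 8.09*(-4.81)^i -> [8.09, -38.91, 187.17, -900.29, 4330.41]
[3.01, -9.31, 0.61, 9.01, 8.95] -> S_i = Random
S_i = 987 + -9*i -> [987, 978, 969, 960, 951]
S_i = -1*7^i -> [-1, -7, -49, -343, -2401]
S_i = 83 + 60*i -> [83, 143, 203, 263, 323]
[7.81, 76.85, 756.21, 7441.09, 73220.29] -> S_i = 7.81*9.84^i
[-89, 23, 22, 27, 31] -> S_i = Random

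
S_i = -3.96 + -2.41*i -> [-3.96, -6.37, -8.78, -11.19, -13.6]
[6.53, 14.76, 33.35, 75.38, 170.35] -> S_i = 6.53*2.26^i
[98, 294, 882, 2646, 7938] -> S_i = 98*3^i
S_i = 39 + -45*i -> [39, -6, -51, -96, -141]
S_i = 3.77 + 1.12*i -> [3.77, 4.89, 6.01, 7.13, 8.25]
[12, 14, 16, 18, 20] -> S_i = 12 + 2*i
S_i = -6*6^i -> [-6, -36, -216, -1296, -7776]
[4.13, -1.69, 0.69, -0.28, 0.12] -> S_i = 4.13*(-0.41)^i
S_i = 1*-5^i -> [1, -5, 25, -125, 625]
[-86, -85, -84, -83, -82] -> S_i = -86 + 1*i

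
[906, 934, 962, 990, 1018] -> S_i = 906 + 28*i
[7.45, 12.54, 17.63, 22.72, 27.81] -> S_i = 7.45 + 5.09*i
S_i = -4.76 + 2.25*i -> [-4.76, -2.51, -0.26, 1.99, 4.24]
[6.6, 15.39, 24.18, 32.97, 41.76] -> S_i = 6.60 + 8.79*i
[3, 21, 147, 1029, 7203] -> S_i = 3*7^i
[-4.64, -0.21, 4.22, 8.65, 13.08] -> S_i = -4.64 + 4.43*i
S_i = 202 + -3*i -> [202, 199, 196, 193, 190]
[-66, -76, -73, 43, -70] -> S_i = Random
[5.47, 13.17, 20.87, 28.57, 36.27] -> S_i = 5.47 + 7.70*i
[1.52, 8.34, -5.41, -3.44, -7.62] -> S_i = Random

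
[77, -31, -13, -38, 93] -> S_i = Random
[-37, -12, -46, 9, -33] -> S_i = Random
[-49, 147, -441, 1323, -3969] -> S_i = -49*-3^i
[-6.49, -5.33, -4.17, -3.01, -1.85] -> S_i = -6.49 + 1.16*i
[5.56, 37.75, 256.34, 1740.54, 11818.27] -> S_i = 5.56*6.79^i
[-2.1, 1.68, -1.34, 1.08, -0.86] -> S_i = -2.10*(-0.80)^i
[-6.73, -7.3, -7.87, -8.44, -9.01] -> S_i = -6.73 + -0.57*i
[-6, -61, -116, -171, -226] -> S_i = -6 + -55*i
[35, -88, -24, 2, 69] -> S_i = Random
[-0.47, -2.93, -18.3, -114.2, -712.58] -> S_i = -0.47*6.24^i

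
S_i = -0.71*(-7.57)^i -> [-0.71, 5.37, -40.69, 308.0, -2331.53]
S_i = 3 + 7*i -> [3, 10, 17, 24, 31]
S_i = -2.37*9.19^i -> [-2.37, -21.78, -200.16, -1839.48, -16904.81]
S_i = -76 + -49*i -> [-76, -125, -174, -223, -272]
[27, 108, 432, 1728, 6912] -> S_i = 27*4^i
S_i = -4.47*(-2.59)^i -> [-4.47, 11.58, -29.99, 77.66, -201.14]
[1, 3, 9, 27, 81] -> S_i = 1*3^i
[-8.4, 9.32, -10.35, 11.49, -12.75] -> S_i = -8.40*(-1.11)^i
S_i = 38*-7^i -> [38, -266, 1862, -13034, 91238]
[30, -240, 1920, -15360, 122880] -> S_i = 30*-8^i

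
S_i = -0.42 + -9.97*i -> [-0.42, -10.39, -20.36, -30.33, -40.3]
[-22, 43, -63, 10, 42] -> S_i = Random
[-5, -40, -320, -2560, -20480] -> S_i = -5*8^i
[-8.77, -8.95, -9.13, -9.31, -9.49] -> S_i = -8.77 + -0.18*i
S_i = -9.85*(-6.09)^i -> [-9.85, 59.99, -365.32, 2224.79, -13548.94]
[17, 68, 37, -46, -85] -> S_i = Random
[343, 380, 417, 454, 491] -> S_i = 343 + 37*i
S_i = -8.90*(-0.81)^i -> [-8.9, 7.21, -5.84, 4.73, -3.83]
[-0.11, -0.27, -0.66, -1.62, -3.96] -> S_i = -0.11*2.45^i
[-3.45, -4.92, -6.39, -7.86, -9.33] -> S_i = -3.45 + -1.47*i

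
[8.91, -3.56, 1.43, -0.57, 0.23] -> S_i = 8.91*(-0.40)^i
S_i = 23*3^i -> [23, 69, 207, 621, 1863]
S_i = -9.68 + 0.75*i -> [-9.68, -8.93, -8.18, -7.43, -6.68]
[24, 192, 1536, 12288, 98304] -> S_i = 24*8^i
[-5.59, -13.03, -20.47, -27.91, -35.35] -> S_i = -5.59 + -7.44*i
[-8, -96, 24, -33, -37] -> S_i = Random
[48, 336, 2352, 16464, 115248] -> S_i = 48*7^i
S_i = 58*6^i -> [58, 348, 2088, 12528, 75168]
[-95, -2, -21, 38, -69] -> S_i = Random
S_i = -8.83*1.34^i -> [-8.83, -11.83, -15.86, -21.25, -28.47]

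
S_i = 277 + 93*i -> [277, 370, 463, 556, 649]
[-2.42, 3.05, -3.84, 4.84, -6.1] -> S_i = -2.42*(-1.26)^i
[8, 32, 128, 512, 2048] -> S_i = 8*4^i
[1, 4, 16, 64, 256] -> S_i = 1*4^i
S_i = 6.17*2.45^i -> [6.17, 15.12, 37.04, 90.74, 222.31]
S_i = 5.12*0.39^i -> [5.12, 2.0, 0.78, 0.3, 0.12]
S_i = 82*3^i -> [82, 246, 738, 2214, 6642]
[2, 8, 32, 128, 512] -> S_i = 2*4^i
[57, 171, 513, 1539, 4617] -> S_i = 57*3^i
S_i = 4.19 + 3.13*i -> [4.19, 7.32, 10.45, 13.58, 16.71]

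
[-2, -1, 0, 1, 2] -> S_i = -2 + 1*i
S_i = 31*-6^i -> [31, -186, 1116, -6696, 40176]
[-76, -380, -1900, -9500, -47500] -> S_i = -76*5^i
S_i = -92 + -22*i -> [-92, -114, -136, -158, -180]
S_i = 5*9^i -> [5, 45, 405, 3645, 32805]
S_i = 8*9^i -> [8, 72, 648, 5832, 52488]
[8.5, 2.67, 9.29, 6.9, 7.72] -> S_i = Random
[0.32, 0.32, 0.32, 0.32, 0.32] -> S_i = 0.32 + 0.00*i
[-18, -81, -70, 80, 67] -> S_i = Random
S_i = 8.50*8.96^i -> [8.5, 76.16, 682.39, 6114.25, 54783.65]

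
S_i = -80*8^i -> [-80, -640, -5120, -40960, -327680]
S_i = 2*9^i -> [2, 18, 162, 1458, 13122]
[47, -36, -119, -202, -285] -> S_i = 47 + -83*i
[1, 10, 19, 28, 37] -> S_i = 1 + 9*i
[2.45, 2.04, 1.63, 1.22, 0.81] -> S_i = 2.45 + -0.41*i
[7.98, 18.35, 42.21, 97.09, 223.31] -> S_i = 7.98*2.30^i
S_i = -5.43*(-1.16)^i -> [-5.43, 6.3, -7.31, 8.48, -9.83]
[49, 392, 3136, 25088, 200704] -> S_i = 49*8^i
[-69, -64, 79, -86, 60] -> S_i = Random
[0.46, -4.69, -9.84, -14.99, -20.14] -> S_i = 0.46 + -5.15*i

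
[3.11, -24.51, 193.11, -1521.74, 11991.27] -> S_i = 3.11*(-7.88)^i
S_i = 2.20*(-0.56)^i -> [2.2, -1.23, 0.69, -0.39, 0.22]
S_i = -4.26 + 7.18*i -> [-4.26, 2.92, 10.1, 17.28, 24.46]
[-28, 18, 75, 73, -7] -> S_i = Random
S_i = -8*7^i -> [-8, -56, -392, -2744, -19208]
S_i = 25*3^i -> [25, 75, 225, 675, 2025]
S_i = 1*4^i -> [1, 4, 16, 64, 256]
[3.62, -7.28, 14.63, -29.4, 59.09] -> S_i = 3.62*(-2.01)^i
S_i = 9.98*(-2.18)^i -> [9.98, -21.76, 47.43, -103.4, 225.4]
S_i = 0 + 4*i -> [0, 4, 8, 12, 16]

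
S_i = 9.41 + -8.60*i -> [9.41, 0.81, -7.79, -16.39, -24.99]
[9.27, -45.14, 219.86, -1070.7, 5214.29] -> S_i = 9.27*(-4.87)^i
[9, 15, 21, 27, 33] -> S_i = 9 + 6*i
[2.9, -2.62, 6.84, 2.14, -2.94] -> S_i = Random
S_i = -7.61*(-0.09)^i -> [-7.61, 0.68, -0.06, 0.01, -0.0]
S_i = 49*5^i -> [49, 245, 1225, 6125, 30625]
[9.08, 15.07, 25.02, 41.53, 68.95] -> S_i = 9.08*1.66^i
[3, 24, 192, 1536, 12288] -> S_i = 3*8^i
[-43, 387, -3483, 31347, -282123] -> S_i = -43*-9^i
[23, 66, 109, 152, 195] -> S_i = 23 + 43*i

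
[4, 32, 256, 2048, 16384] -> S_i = 4*8^i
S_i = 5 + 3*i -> [5, 8, 11, 14, 17]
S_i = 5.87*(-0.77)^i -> [5.87, -4.52, 3.48, -2.68, 2.06]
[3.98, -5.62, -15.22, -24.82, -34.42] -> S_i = 3.98 + -9.60*i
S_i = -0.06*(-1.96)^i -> [-0.06, 0.12, -0.23, 0.45, -0.89]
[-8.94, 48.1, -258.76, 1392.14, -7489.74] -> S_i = -8.94*(-5.38)^i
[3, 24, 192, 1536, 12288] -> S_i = 3*8^i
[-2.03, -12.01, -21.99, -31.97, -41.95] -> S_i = -2.03 + -9.98*i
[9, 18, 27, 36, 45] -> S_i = 9 + 9*i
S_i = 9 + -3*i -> [9, 6, 3, 0, -3]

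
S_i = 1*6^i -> [1, 6, 36, 216, 1296]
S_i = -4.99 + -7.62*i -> [-4.99, -12.61, -20.23, -27.85, -35.47]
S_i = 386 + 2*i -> [386, 388, 390, 392, 394]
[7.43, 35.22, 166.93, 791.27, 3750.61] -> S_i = 7.43*4.74^i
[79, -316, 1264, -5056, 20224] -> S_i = 79*-4^i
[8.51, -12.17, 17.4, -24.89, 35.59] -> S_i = 8.51*(-1.43)^i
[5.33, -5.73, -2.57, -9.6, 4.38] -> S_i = Random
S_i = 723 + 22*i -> [723, 745, 767, 789, 811]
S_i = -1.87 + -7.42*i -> [-1.87, -9.29, -16.71, -24.13, -31.55]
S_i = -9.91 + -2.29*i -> [-9.91, -12.2, -14.49, -16.78, -19.07]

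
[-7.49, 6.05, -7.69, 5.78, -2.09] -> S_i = Random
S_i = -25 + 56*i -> [-25, 31, 87, 143, 199]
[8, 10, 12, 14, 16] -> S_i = 8 + 2*i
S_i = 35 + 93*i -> [35, 128, 221, 314, 407]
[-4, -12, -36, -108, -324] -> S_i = -4*3^i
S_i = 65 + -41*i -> [65, 24, -17, -58, -99]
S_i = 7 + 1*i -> [7, 8, 9, 10, 11]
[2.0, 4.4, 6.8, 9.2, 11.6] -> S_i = 2.00 + 2.40*i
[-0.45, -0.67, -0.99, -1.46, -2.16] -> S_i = -0.45*1.48^i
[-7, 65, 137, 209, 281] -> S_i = -7 + 72*i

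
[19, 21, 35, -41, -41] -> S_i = Random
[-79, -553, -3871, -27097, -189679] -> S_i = -79*7^i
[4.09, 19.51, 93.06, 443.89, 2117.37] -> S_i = 4.09*4.77^i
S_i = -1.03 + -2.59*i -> [-1.03, -3.62, -6.21, -8.8, -11.39]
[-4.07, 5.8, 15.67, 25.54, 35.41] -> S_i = -4.07 + 9.87*i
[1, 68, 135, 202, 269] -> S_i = 1 + 67*i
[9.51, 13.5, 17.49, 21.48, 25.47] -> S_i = 9.51 + 3.99*i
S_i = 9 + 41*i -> [9, 50, 91, 132, 173]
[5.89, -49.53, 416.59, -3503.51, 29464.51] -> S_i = 5.89*(-8.41)^i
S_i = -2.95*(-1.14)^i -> [-2.95, 3.36, -3.83, 4.37, -4.98]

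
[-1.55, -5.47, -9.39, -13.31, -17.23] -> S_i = -1.55 + -3.92*i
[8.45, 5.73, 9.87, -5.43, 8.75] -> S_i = Random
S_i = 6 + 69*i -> [6, 75, 144, 213, 282]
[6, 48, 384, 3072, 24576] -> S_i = 6*8^i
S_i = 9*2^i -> [9, 18, 36, 72, 144]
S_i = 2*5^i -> [2, 10, 50, 250, 1250]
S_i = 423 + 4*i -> [423, 427, 431, 435, 439]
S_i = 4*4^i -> [4, 16, 64, 256, 1024]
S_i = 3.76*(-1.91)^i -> [3.76, -7.18, 13.72, -26.2, 50.04]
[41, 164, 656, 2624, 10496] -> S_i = 41*4^i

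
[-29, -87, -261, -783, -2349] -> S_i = -29*3^i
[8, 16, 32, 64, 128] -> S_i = 8*2^i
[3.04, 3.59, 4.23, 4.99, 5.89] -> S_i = 3.04*1.18^i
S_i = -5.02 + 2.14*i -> [-5.02, -2.88, -0.74, 1.4, 3.54]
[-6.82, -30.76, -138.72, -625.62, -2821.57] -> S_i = -6.82*4.51^i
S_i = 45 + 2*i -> [45, 47, 49, 51, 53]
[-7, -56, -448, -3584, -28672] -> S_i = -7*8^i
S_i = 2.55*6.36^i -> [2.55, 16.22, 103.15, 656.01, 4172.23]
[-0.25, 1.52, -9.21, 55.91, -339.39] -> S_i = -0.25*(-6.07)^i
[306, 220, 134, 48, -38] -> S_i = 306 + -86*i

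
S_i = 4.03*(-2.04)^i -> [4.03, -8.22, 16.77, -34.21, 69.8]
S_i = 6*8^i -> [6, 48, 384, 3072, 24576]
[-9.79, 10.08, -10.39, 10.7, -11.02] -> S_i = -9.79*(-1.03)^i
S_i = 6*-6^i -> [6, -36, 216, -1296, 7776]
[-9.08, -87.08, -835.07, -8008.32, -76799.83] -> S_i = -9.08*9.59^i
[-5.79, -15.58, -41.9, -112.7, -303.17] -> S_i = -5.79*2.69^i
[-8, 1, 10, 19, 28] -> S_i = -8 + 9*i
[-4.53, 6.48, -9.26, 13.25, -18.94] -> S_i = -4.53*(-1.43)^i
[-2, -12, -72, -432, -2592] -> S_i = -2*6^i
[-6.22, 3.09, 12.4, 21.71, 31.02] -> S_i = -6.22 + 9.31*i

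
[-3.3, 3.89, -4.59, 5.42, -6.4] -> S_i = -3.30*(-1.18)^i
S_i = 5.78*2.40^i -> [5.78, 13.87, 33.29, 79.9, 191.77]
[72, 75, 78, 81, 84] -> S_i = 72 + 3*i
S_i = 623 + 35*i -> [623, 658, 693, 728, 763]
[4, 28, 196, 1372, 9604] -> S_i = 4*7^i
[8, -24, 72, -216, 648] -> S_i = 8*-3^i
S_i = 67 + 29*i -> [67, 96, 125, 154, 183]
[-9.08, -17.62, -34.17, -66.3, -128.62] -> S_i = -9.08*1.94^i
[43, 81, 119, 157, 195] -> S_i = 43 + 38*i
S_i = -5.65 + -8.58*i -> [-5.65, -14.23, -22.81, -31.39, -39.97]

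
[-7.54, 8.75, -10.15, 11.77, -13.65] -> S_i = -7.54*(-1.16)^i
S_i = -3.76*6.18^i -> [-3.76, -23.24, -143.6, -887.47, -5484.56]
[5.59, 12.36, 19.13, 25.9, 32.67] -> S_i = 5.59 + 6.77*i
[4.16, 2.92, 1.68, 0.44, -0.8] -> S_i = 4.16 + -1.24*i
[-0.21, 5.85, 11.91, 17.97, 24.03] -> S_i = -0.21 + 6.06*i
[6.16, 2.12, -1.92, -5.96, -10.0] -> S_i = 6.16 + -4.04*i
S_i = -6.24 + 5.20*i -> [-6.24, -1.04, 4.16, 9.36, 14.56]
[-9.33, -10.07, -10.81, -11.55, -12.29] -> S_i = -9.33 + -0.74*i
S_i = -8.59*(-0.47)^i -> [-8.59, 4.04, -1.9, 0.89, -0.42]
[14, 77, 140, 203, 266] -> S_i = 14 + 63*i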